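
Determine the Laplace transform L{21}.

L{21} = 21 · L{1} = 21/s

Final answer: 21/s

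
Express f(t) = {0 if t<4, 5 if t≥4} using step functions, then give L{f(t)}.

f(t) = 5·u(t-4). L{u(t-4)} = e^(-4s)/s, so L{f(t)} = 5·e^(-4s)/s

Final answer: 5·e^(-4s)/s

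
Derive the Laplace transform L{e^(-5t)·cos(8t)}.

L{e^(at)·cos(ωt)} = (s-a)/((s-a)² + ω²), so L{e^(-5t)·cos(8t)} = (s+5)/((s+5)² + 64)

Final answer: (s+5)/((s+5)² + 64)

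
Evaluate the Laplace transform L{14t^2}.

L{14t^2} = 14 · L{t^2} = 14 · 2/s^3 = 28/s^3

Final answer: 28/s^3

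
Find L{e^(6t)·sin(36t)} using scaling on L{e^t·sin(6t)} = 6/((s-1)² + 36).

Scaling with a=6: L{e^(6t)·sin(36t)} = (1/6) · 6/((s/6-1)² + 36). Simplifying: 36/((s-6)² + 1296)

Final answer: 36/((s-6)² + 1296)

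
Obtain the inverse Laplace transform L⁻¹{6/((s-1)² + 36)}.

Using frequency shift, L⁻¹{6/((s-1)² + 36)} = e^t·sin(6t)

Final answer: e^t·sin(6t)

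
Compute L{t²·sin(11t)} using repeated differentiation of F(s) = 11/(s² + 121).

F(s) = 11/(s² + 121). F'(s) = -22s/(s² + 121)². F''(s) = -22(121 - 3s²)/(s² + 121)³ = (66s² - 2662)/(s² + 121)³. So L{t²·sin(11t)} = (-1)² F''(s) = (66s² - 2662)/(s² + 121)³

Final answer: (66s² - 2662)/(s² + 121)³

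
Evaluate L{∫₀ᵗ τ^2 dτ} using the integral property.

L{∫₀ᵗ f(τ)dτ} = F(s)/s with f(t) = t^2. F(s) = 2/s^3, so L{∫₀ᵗ τ^2 dτ} = (2/s^3)/s = 2/s^4. (Check: ∫₀ᵗ τ^2 dτ = t^3/3.)

Final answer: 2/s^4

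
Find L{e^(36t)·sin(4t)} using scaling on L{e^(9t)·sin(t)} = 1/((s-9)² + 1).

Scaling with a=4: L{e^(36t)·sin(4t)} = (1/4) · 1/((s/4-9)² + 1). Simplifying: 4/((s-36)² + 16)

Final answer: 4/((s-36)² + 16)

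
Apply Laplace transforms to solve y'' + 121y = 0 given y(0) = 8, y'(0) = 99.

L{y''} + 121L{y} = 0. s²Y - 8s - 99 + 121Y = 0. Y(s² + 121) = 8s + 99. Y = (8s + 99)/(s² + 121). Inverting: y(t) = 8cos(11t) + 9sin(11t)

Final answer: y(t) = 8cos(11t) + 9sin(11t)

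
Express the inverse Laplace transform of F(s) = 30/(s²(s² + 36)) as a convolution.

30/(s²(s² + 36)) = (1/s²)·(30/(s² + 36)) = L{t}·L{5·sin(6t)}. So f(t) = t*(5·sin(6t)) = ∫₀ᵗ 5τ·sin(6(t-τ)) dτ

Final answer: ∫₀ᵗ 5τ·sin(6(t-τ)) dτ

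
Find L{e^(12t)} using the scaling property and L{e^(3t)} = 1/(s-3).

Using L{f(at)} = (1/a)F(s/a) with a=4 and f(t) = e^(3t): L{e^(12t)} = (1/4) · 1/((s/4)-3) = (1/4) · 4/(s-12) = 1/(s-12)

Final answer: 1/(s-12)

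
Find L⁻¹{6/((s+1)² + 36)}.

Form: b/((s-a)² + b²) → e^(at)sin(bt). With a=-1, b=6

Final answer: e^(-t)·sin(6t)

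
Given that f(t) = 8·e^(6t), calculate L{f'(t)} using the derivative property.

f(0) = 8, F(s) = 8/(s-6). L{f'(t)} = s·F(s) - f(0) = 8s/(s-6) - 8 = (8s - 8(s-6))/(s-6) = 48/(s-6)

Final answer: 48/(s-6)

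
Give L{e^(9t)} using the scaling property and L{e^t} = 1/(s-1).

Using L{f(at)} = (1/a)F(s/a) with a=9 and f(t) = e^t: L{e^(9t)} = (1/9) · 1/((s/9)-1) = (1/9) · 9/(s-9) = 1/(s-9)

Final answer: 1/(s-9)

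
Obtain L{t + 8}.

L{t + 8} = L{t} + 8·L{1} = 1/s² + 8/s

Final answer: 1/s² + 8/s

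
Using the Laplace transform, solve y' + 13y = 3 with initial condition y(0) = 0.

sY + 13Y = 3/s. Y = 3/(s(s+13)). Partial fractions: Y = 3/13/s - 3/13/(s+13)

Final answer: y(t) = 3/13(1 - e^(-13t))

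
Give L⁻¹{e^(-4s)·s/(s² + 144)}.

L⁻¹{s/(s² + 144)} = cos(12t). By the time shift theorem, L⁻¹{e^(-as)F(s)} = u(t-a)f(t-a) with a=4, so L⁻¹{e^(-4s)·s/(s² + 144)} = u(t-4)·cos(12(t-4))

Final answer: u(t-4)·cos(12(t-4))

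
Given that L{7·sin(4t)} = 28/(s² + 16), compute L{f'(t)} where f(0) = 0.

L{f'(t)} = s·F(s) - f(0) = s·28/(s² + 16) - 0 = 28s/(s² + 16)

Final answer: 28s/(s² + 16)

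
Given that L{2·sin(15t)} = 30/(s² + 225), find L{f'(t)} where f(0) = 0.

L{f'(t)} = s·F(s) - f(0) = s·30/(s² + 225) - 0 = 30s/(s² + 225)

Final answer: 30s/(s² + 225)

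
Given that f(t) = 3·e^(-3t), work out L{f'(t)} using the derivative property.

f(0) = 3, F(s) = 3/(s+3). L{f'(t)} = s·F(s) - f(0) = 3s/(s+3) - 3 = (3s - 3(s+3))/(s+3) = -9/(s+3)

Final answer: -9/(s+3)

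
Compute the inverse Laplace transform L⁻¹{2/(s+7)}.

L⁻¹{1/(s-a)} = e^(at), so L⁻¹{1/(s+7)} = e^(-7t), and L⁻¹{2/(s+7)} = 2·e^(-7t)

Final answer: 2·e^(-7t)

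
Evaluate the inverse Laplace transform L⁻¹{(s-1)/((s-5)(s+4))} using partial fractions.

Using partial fractions, f(t) = (4e^(5t) + 5e^(-4t))/9

Final answer: (4e^(5t) + 5e^(-4t))/9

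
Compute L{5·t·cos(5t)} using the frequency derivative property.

L{cos(5t)} = s/(s² + 25). Derivative: d/ds[s/(s² + 25)] = [(s² + 25) - s·2s]/(s² + 25)² = (25 - s²)/(s² + 25)². So L{t·cos(5t)} = -F'(s) = (s² - 25)/(s² + 25)². Then L{5·t·cos(5t)} = 5·(s² - 25)/(s² + 25)²

Final answer: 5·(s² - 25)/(s² + 25)²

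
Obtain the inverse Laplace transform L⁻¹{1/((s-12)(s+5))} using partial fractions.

Decompose: A/(s-12) + B/(s+5). A = 1/17, B = -1/17. f(t) = (e^(12t) - e^(-5t))/17

Final answer: (e^(12t) - e^(-5t))/17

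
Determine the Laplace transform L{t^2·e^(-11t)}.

L{t^n·e^(at)} = n!/(s-a)^(n+1), so L{t^2·e^(-11t)} = 2/(s+11)^3

Final answer: 2/(s+11)^3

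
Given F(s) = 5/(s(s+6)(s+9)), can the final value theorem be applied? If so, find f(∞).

Poles of sF(s) = 5/((s+6)(s+9)) are at s = -6 and s = -9, both in the left half-plane. Theorem applies. f(∞) = lim_{s→0} sF(s) = 5/(6·9) = 5/54

Final answer: 5/54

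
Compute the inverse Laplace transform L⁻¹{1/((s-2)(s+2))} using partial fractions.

Decompose: A/(s-2) + B/(s+2). A = 1/4, B = -1/4. f(t) = (e^(2t) - e^(-2t))/4

Final answer: (e^(2t) - e^(-2t))/4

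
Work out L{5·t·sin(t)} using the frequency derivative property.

L{sin(t)} = 1/(s² + 1). By L{t·f(t)} = -F'(s): -d/ds[1/(s² + 1)] = -(1)·(-2s)/(s² + 1)² = 2s/(s² + 1)². Then L{5·t·sin(t)} = 5·2s/(s² + 1)² = 10s/(s² + 1)²

Final answer: 10s/(s² + 1)²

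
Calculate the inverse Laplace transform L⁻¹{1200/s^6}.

L⁻¹{n!/s^(n+1)} = t^n with n=5. So L⁻¹{120/s^6} = t^5, and L⁻¹{1200/s^6} = (1200/120)·t^5 = 10·t^5

Final answer: 10·t^5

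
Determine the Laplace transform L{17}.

L{17} = 17 · L{1} = 17/s

Final answer: 17/s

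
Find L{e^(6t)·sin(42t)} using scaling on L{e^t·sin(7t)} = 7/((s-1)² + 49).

Scaling with a=6: L{e^(6t)·sin(42t)} = (1/6) · 7/((s/6-1)² + 49). Simplifying: 42/((s-6)² + 1764)

Final answer: 42/((s-6)² + 1764)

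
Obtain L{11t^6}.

L{t^n} = n!/s^(n+1). So L{11t^6} = 11·6!/s^7 = 7920/s^7

Final answer: 7920/s^7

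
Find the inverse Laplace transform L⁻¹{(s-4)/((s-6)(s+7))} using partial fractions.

Using partial fractions, f(t) = (2e^(6t) + 11e^(-7t))/13

Final answer: (2e^(6t) + 11e^(-7t))/13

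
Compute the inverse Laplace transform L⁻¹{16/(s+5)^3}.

L⁻¹{n!/(s-a)^(n+1)} = t^n·e^(at) with n=2, a=-5. So L⁻¹{2/(s+5)^3} = t^2·e^(-5t), and L⁻¹{16/(s+5)^3} = (16/2)·t^2·e^(-5t) = 8·t^2·e^(-5t)

Final answer: 8·t^2·e^(-5t)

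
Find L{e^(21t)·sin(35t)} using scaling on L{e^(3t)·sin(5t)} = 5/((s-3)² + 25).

Scaling with a=7: L{e^(21t)·sin(35t)} = (1/7) · 5/((s/7-3)² + 25). Simplifying: 35/((s-21)² + 1225)

Final answer: 35/((s-21)² + 1225)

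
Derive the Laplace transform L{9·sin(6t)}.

L{sin(ωt)} = ω/(s² + ω²), so L{sin(6t)} = 6/(s² + 36). Then L{9·sin(6t)} = 9·6/(s² + 36) = 54/(s² + 36)

Final answer: 54/(s² + 36)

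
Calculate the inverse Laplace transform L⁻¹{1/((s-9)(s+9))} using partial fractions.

Decompose: A/(s-9) + B/(s+9). A = 1/18, B = -1/18. f(t) = (e^(9t) - e^(-9t))/18

Final answer: (e^(9t) - e^(-9t))/18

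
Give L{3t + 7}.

L{3t + 7} = 3·L{t} + 7·L{1} = 3/s² + 7/s

Final answer: 3/s² + 7/s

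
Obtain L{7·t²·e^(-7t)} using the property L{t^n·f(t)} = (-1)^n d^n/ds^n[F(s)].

L{e^(-7t)} = 1/(s+7). d/ds[1/(s+7)] = -1/(s+7)². d²/ds²[1/(s+7)] = 2/(s+7)³. So L{t²·e^(-7t)} = (-1)² · 2/(s+7)³ = 2/(s+7)³. Then L{7·t²·e^(-7t)} = 7·2/(s+7)³ = 14/(s+7)³

Final answer: 14/(s+7)³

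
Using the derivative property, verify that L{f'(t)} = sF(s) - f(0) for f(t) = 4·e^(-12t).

f'(t) = -48e^(-12t). Direct: L{f'(t)} = -48/(s+12). Property: s·4/(s+12) - 4 = (4s - 4(s+12))/(s+12) = -48/(s+12). ✓

Final answer: -48/(s+12)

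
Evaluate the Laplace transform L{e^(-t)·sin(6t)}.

L{e^(at)·sin(ωt)} = ω/((s-a)² + ω²), so L{e^(-t)·sin(6t)} = 6/((s+1)² + 36)

Final answer: 6/((s+1)² + 36)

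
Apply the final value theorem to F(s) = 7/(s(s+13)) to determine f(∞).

f(∞) = lim_{s→0} s·7/(s(s+13)) = lim_{s→0} 7/(s+13) = 7/13 = 7/13

Final answer: 7/13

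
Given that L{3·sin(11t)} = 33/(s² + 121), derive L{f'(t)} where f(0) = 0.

L{f'(t)} = s·F(s) - f(0) = s·33/(s² + 121) - 0 = 33s/(s² + 121)

Final answer: 33s/(s² + 121)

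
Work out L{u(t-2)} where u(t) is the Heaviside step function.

L{u(t-a)} = e^(-as)/s. Here a=2, so L{u(t-2)} = e^(-2s)/s

Final answer: e^(-2s)/s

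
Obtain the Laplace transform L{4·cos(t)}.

L{cos(ωt)} = s/(s² + ω²), so L{cos(t)} = s/(s² + 1). Then L{4·cos(t)} = 4·s/(s² + 1) = 4s/(s² + 1)

Final answer: 4s/(s² + 1)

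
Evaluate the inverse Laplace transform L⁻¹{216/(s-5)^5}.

L⁻¹{n!/(s-a)^(n+1)} = t^n·e^(at) with n=4, a=5. So L⁻¹{24/(s-5)^5} = t^4·e^(5t), and L⁻¹{216/(s-5)^5} = (216/24)·t^4·e^(5t) = 9·t^4·e^(5t)

Final answer: 9·t^4·e^(5t)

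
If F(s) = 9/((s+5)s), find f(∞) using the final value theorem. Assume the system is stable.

f(∞) = lim_{s→0} sF(s) = lim_{s→0} 9/(s+5) = 9/5

Final answer: 9/5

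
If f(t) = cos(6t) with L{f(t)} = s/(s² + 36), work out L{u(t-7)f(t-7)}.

Time shift theorem: L{u(t-a)f(t-a)} = e^(-as)F(s). Here a=7, F(s) = s/(s² + 36), so L{u(t-7)f(t-7)} = e^(-7s)·s/(s² + 36)

Final answer: e^(-7s)·s/(s² + 36)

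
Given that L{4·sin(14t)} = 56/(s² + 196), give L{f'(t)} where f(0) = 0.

L{f'(t)} = s·F(s) - f(0) = s·56/(s² + 196) - 0 = 56s/(s² + 196)

Final answer: 56s/(s² + 196)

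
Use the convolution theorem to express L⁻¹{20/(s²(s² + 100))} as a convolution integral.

20/(s²(s² + 100)) = (1/s²)·(20/(s² + 100)) = L{t}·L{2·sin(10t)}. So f(t) = t*(2·sin(10t)) = ∫₀ᵗ 2τ·sin(10(t-τ)) dτ

Final answer: ∫₀ᵗ 2τ·sin(10(t-τ)) dτ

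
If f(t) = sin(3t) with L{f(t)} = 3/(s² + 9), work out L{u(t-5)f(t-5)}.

Time shift theorem: L{u(t-a)f(t-a)} = e^(-as)F(s). Here a=5, F(s) = 3/(s² + 9), so L{u(t-5)f(t-5)} = e^(-5s)·3/(s² + 9)

Final answer: e^(-5s)·3/(s² + 9)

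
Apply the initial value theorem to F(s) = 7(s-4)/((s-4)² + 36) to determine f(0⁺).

f(0⁺) = lim_{s→∞} sF(s) = lim_{s→∞} 7s(s-4)/((s-4)² + 36) = 7

Final answer: 7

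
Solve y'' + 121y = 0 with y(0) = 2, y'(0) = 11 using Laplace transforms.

L{y''} + 121L{y} = 0. s²Y - 2s - 11 + 121Y = 0. Y(s² + 121) = 2s + 11. Y = (2s + 11)/(s² + 121). Inverting: y(t) = 2cos(11t) + sin(11t)

Final answer: y(t) = 2cos(11t) + sin(11t)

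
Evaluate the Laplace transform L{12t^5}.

L{12t^5} = 12 · L{t^5} = 12 · 120/s^6 = 1440/s^6

Final answer: 1440/s^6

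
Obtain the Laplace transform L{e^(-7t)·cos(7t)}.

L{e^(at)·cos(ωt)} = (s-a)/((s-a)² + ω²), so L{e^(-7t)·cos(7t)} = (s+7)/((s+7)² + 49)

Final answer: (s+7)/((s+7)² + 49)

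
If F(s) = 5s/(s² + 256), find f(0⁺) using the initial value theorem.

f(0⁺) = lim_{s→∞} s·5s/(s² + 256) = lim_{s→∞} 5s²/(s² + 256) = 5

Final answer: 5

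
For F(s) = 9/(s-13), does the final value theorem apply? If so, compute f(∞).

sF(s) = 9s/(s-13) has a pole at s = 13 in the right half-plane. Theorem does NOT apply (unstable system; f(t) = 9·e^(13t) grows without bound).

Final answer: Not applicable (unstable)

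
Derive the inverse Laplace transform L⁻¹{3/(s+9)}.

L⁻¹{1/(s-a)} = e^(at), so L⁻¹{1/(s+9)} = e^(-9t), and L⁻¹{3/(s+9)} = 3·e^(-9t)

Final answer: 3·e^(-9t)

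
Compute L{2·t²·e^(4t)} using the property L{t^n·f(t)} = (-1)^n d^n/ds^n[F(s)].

L{e^(4t)} = 1/(s-4). d/ds[1/(s-4)] = -1/(s-4)². d²/ds²[1/(s-4)] = 2/(s-4)³. So L{t²·e^(4t)} = (-1)² · 2/(s-4)³ = 2/(s-4)³. Then L{2·t²·e^(4t)} = 2·2/(s-4)³ = 4/(s-4)³

Final answer: 4/(s-4)³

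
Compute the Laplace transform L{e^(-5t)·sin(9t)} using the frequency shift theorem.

Frequency shift: L{e^(at)f(t)} = F(s-a). L{e^(-5t)·sin(9t)} = 9/((s+5)² + 81)

Final answer: 9/((s+5)² + 81)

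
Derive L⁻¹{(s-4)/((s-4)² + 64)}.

Using frequency shift: L⁻¹{(s-a)/((s-a)² + b²)} = e^(at)cos(bt). Here a=4, b=8

Final answer: e^(4t)·cos(8t)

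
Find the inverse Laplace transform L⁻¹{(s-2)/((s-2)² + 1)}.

Using frequency shift, L⁻¹{(s-2)/((s-2)² + 1)} = e^(2t)·cos(t)

Final answer: e^(2t)·cos(t)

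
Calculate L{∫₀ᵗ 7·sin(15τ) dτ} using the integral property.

L{∫₀ᵗ f(τ)dτ} = F(s)/s with F(s) = 105/(s² + 225), so the result is (105/(s² + 225))/s = 105/(s(s² + 225))

Final answer: 105/(s(s² + 225))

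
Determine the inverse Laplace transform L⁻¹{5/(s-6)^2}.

L⁻¹{n!/(s-a)^(n+1)} = t^n·e^(at) with n=1, a=6. So L⁻¹{1/(s-6)^2} = t·e^(6t), and L⁻¹{5/(s-6)^2} = (5/1)·t·e^(6t) = 5·t·e^(6t)

Final answer: 5·t·e^(6t)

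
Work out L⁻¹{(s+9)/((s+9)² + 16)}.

Using frequency shift: L⁻¹{(s-a)/((s-a)² + b²)} = e^(at)cos(bt). Here a=-9, b=4

Final answer: e^(-9t)·cos(4t)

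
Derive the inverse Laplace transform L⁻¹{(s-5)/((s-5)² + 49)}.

Using frequency shift, L⁻¹{(s-5)/((s-5)² + 49)} = e^(5t)·cos(7t)

Final answer: e^(5t)·cos(7t)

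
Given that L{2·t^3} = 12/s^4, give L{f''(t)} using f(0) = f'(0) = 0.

L{f''(t)} = s²F(s) - sf(0) - f'(0) = s²·12/s^4 - 0 - 0 = 12/s^2

Final answer: 12/s^2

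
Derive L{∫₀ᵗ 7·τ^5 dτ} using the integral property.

L{∫₀ᵗ f(τ)dτ} = F(s)/s with f(t) = 7t^5. F(s) = 840/s^6, so L{∫₀ᵗ 7·τ^5 dτ} = (840/s^6)/s = 840/s^7. (Check: ∫₀ᵗ 7·τ^5 dτ = 7t^6/6.)

Final answer: 840/s^7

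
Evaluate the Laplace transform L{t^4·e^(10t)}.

L{t^n·e^(at)} = n!/(s-a)^(n+1), so L{t^4·e^(10t)} = 24/(s-10)^5

Final answer: 24/(s-10)^5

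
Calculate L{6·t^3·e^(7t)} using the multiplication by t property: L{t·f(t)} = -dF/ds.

Using L{t^n·e^(at)} = n!/(s-a)^(n+1), L{t^3·e^(7t)} = 6/(s-7)^4, so L{6·t^3·e^(7t)} = 6·6/(s-7)^4 = 36/(s-7)^4

Final answer: 36/(s-7)^4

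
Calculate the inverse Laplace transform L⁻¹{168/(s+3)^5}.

L⁻¹{n!/(s-a)^(n+1)} = t^n·e^(at) with n=4, a=-3. So L⁻¹{24/(s+3)^5} = t^4·e^(-3t), and L⁻¹{168/(s+3)^5} = (168/24)·t^4·e^(-3t) = 7·t^4·e^(-3t)

Final answer: 7·t^4·e^(-3t)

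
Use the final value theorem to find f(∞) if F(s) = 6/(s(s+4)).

f(∞) = lim_{s→0} s·6/(s(s+4)) = lim_{s→0} 6/(s+4) = 6/4 = 3/2

Final answer: 3/2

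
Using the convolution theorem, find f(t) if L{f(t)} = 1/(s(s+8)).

1/(s(s+8)) = (1/s)·(1/(s+8)) = L{1}·L{e^(-8t)}. By convolution, f(t) = 1*e^(-8t) = ∫₀ᵗ 1·e^(-8τ) dτ = (1 - e^(-8t))/8

Final answer: (1 - e^(-8t))/8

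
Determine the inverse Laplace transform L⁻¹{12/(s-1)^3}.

L⁻¹{n!/(s-a)^(n+1)} = t^n·e^(at) with n=2, a=1. So L⁻¹{2/(s-1)^3} = t^2·e^t, and L⁻¹{12/(s-1)^3} = (12/2)·t^2·e^t = 6·t^2·e^t

Final answer: 6·t^2·e^t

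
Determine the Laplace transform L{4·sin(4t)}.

L{sin(ωt)} = ω/(s² + ω²), so L{sin(4t)} = 4/(s² + 16). Then L{4·sin(4t)} = 4·4/(s² + 16) = 16/(s² + 16)

Final answer: 16/(s² + 16)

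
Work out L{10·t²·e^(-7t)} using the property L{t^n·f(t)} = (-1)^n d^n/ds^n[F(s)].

L{e^(-7t)} = 1/(s+7). d/ds[1/(s+7)] = -1/(s+7)². d²/ds²[1/(s+7)] = 2/(s+7)³. So L{t²·e^(-7t)} = (-1)² · 2/(s+7)³ = 2/(s+7)³. Then L{10·t²·e^(-7t)} = 10·2/(s+7)³ = 20/(s+7)³

Final answer: 20/(s+7)³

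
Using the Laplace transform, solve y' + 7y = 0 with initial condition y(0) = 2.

L{y'} + 7L{y} = 0. sY - 2 + 7Y = 0. Y(s+7) = 2. Y = 2/(s+7)

Final answer: y(t) = 2e^(-7t)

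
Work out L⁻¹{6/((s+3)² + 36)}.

Form: b/((s-a)² + b²) → e^(at)sin(bt). With a=-3, b=6

Final answer: e^(-3t)·sin(6t)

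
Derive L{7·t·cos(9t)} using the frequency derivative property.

L{cos(9t)} = s/(s² + 81). Derivative: d/ds[s/(s² + 81)] = [(s² + 81) - s·2s]/(s² + 81)² = (81 - s²)/(s² + 81)². So L{t·cos(9t)} = -F'(s) = (s² - 81)/(s² + 81)². Then L{7·t·cos(9t)} = 7·(s² - 81)/(s² + 81)²

Final answer: 7·(s² - 81)/(s² + 81)²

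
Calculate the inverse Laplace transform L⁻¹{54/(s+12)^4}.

L⁻¹{n!/(s-a)^(n+1)} = t^n·e^(at) with n=3, a=-12. So L⁻¹{6/(s+12)^4} = t^3·e^(-12t), and L⁻¹{54/(s+12)^4} = (54/6)·t^3·e^(-12t) = 9·t^3·e^(-12t)

Final answer: 9·t^3·e^(-12t)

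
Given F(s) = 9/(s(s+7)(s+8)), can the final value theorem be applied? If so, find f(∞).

Poles of sF(s) = 9/((s+7)(s+8)) are at s = -7 and s = -8, both in the left half-plane. Theorem applies. f(∞) = lim_{s→0} sF(s) = 9/(7·8) = 9/56

Final answer: 9/56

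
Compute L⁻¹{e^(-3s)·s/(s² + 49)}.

L⁻¹{s/(s² + 49)} = cos(7t). By the time shift theorem, L⁻¹{e^(-as)F(s)} = u(t-a)f(t-a) with a=3, so L⁻¹{e^(-3s)·s/(s² + 49)} = u(t-3)·cos(7(t-3))

Final answer: u(t-3)·cos(7(t-3))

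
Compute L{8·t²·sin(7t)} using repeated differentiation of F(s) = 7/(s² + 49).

F(s) = 7/(s² + 49). F'(s) = -14s/(s² + 49)². F''(s) = -14(49 - 3s²)/(s² + 49)³ = (42s² - 686)/(s² + 49)³. So L{t²·sin(7t)} = (-1)² F''(s) = (42s² - 686)/(s² + 49)³. Then L{8·t²·sin(7t)} = 8·(42s² - 686)/(s² + 49)³ = (336s² - 5488)/(s² + 49)³

Final answer: (336s² - 5488)/(s² + 49)³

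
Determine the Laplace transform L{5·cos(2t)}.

L{cos(ωt)} = s/(s² + ω²), so L{cos(2t)} = s/(s² + 4). Then L{5·cos(2t)} = 5·s/(s² + 4) = 5s/(s² + 4)

Final answer: 5s/(s² + 4)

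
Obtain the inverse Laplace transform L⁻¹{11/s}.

L⁻¹{c/s} = c, so L⁻¹{11/s} = 11

Final answer: 11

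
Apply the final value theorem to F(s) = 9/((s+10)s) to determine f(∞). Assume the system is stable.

f(∞) = lim_{s→0} sF(s) = lim_{s→0} 9/(s+10) = 9/10

Final answer: 9/10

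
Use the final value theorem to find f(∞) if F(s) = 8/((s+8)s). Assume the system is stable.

f(∞) = lim_{s→0} sF(s) = lim_{s→0} 8/(s+8) = 1

Final answer: 1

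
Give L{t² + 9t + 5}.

L{t² + 9t + 5} = 2/s³ + 9/s² + 5/s = 2/s³ + 9/s² + 5/s

Final answer: 2/s³ + 9/s² + 5/s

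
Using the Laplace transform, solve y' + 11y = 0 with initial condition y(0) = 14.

L{y'} + 11L{y} = 0. sY - 14 + 11Y = 0. Y(s+11) = 14. Y = 14/(s+11)

Final answer: y(t) = 14e^(-11t)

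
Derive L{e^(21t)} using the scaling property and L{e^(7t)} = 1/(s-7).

Using L{f(at)} = (1/a)F(s/a) with a=3 and f(t) = e^(7t): L{e^(21t)} = (1/3) · 1/((s/3)-7) = (1/3) · 3/(s-21) = 1/(s-21)

Final answer: 1/(s-21)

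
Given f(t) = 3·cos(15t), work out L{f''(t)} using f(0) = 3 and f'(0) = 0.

F(s) = 3s/(s² + 225). L{f''(t)} = s²F(s) - sf(0) - f'(0) = 3s³/(s² + 225) - 3s = (3s³ - 3s(s² + 225))/(s² + 225) = -675s/(s² + 225)

Final answer: -675s/(s² + 225)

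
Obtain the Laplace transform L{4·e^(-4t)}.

L{e^(at)} = 1/(s-a), so L{e^(-4t)} = 1/(s+4). Then L{4·e^(-4t)} = 4/(s+4)

Final answer: 4/(s+4)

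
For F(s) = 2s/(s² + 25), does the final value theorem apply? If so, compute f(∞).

The final value theorem requires all poles of sF(s) in the left half-plane. sF(s) = 2s²/(s² + 25) has poles at s = ±5i (imaginary axis). Theorem does NOT apply (oscillatory system).

Final answer: Not applicable (oscillatory)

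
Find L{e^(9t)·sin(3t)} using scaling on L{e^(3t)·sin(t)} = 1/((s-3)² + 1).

Scaling with a=3: L{e^(9t)·sin(3t)} = (1/3) · 1/((s/3-3)² + 1). Simplifying: 3/((s-9)² + 9)

Final answer: 3/((s-9)² + 9)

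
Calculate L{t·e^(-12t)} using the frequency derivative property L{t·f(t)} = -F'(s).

L{e^(-12t)} = 1/(s+12). By frequency derivative: L{t·e^(-12t)} = -d/ds[1/(s+12)] = -(-1)/(s+12)² = 1/(s+12)²

Final answer: 1/(s+12)²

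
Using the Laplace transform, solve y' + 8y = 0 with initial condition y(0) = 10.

L{y'} + 8L{y} = 0. sY - 10 + 8Y = 0. Y(s+8) = 10. Y = 10/(s+8)

Final answer: y(t) = 10e^(-8t)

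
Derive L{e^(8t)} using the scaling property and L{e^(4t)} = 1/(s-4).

Using L{f(at)} = (1/a)F(s/a) with a=2 and f(t) = e^(4t): L{e^(8t)} = (1/2) · 1/((s/2)-4) = (1/2) · 2/(s-8) = 1/(s-8)

Final answer: 1/(s-8)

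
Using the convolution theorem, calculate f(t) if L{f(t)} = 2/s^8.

2/s^8 = (2/s)·(1/s^7) = L{2}·L{t^6/720}. By convolution, f(t) = 2*t^6/720 = ∫₀ᵗ 2·τ^6/720 dτ = 2·t^7/5040

Final answer: 2·t^7/5040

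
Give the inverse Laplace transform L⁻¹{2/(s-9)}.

L⁻¹{1/(s-a)} = e^(at), so L⁻¹{1/(s-9)} = e^(9t), and L⁻¹{2/(s-9)} = 2·e^(9t)

Final answer: 2·e^(9t)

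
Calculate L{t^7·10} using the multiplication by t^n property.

L{10} = 10/s. d^1/ds^1[1/s] = -1/s². d^2/ds^2[1/s] = 2/s^3. d^3/ds^3[1/s] = -6/s^4. d^4/ds^4[1/s] = 24/s^5. d^5/ds^5[1/s] = -120/s^6. d^6/ds^6[1/s] = 720/s^7. d^7/ds^7[1/s] = -5040/s^8. So L{t^7} = (-1)^{7}·-5040/s^8 = 5040/s^8. Then L{t^7·10} = 10·5040/s^8 = 50400/s^8

Final answer: 50400/s^8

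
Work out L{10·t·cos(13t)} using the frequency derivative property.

L{cos(13t)} = s/(s² + 169). Derivative: d/ds[s/(s² + 169)] = [(s² + 169) - s·2s]/(s² + 169)² = (169 - s²)/(s² + 169)². So L{t·cos(13t)} = -F'(s) = (s² - 169)/(s² + 169)². Then L{10·t·cos(13t)} = 10·(s² - 169)/(s² + 169)²

Final answer: 10·(s² - 169)/(s² + 169)²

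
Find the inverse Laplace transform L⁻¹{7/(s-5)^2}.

L⁻¹{n!/(s-a)^(n+1)} = t^n·e^(at) with n=1, a=5. So L⁻¹{1/(s-5)^2} = t·e^(5t), and L⁻¹{7/(s-5)^2} = (7/1)·t·e^(5t) = 7·t·e^(5t)

Final answer: 7·t·e^(5t)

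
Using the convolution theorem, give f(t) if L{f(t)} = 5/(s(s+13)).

5/(s(s+13)) = (5/s)·(1/(s+13)) = L{5}·L{e^(-13t)}. By convolution, f(t) = 5*e^(-13t) = ∫₀ᵗ 5·e^(-13τ) dτ = 5·(1 - e^(-13t))/13

Final answer: 5·(1 - e^(-13t))/13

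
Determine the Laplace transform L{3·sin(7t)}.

L{sin(ωt)} = ω/(s² + ω²), so L{sin(7t)} = 7/(s² + 49). Then L{3·sin(7t)} = 3·7/(s² + 49) = 21/(s² + 49)

Final answer: 21/(s² + 49)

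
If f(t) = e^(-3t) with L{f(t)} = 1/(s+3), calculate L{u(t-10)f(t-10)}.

Time shift theorem: L{u(t-a)f(t-a)} = e^(-as)F(s). Here a=10, F(s) = 1/(s+3), so L{u(t-10)f(t-10)} = e^(-10s)·1/(s+3)

Final answer: e^(-10s)·1/(s+3)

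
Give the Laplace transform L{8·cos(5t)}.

L{cos(ωt)} = s/(s² + ω²), so L{cos(5t)} = s/(s² + 25). Then L{8·cos(5t)} = 8·s/(s² + 25) = 8s/(s² + 25)

Final answer: 8s/(s² + 25)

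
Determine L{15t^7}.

L{t^n} = n!/s^(n+1). So L{15t^7} = 15·7!/s^8 = 75600/s^8

Final answer: 75600/s^8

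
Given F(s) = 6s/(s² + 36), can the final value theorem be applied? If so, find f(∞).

The final value theorem requires all poles of sF(s) in the left half-plane. sF(s) = 6s²/(s² + 36) has poles at s = ±6i (imaginary axis). Theorem does NOT apply (oscillatory system).

Final answer: Not applicable (oscillatory)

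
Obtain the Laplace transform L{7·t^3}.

L{t^n} = n!/s^(n+1), so L{t^3} = 6/s^4. Then L{7·t^3} = 7·6/s^4 = 42/s^4

Final answer: 42/s^4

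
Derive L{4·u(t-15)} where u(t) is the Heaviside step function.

L{u(t-a)} = e^(-as)/s. Here a=15, so L{u(t-15)} = e^(-15s)/s, and L{4·u(t-15)} = 4·e^(-15s)/s

Final answer: 4·e^(-15s)/s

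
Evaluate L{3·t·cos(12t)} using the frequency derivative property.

L{cos(12t)} = s/(s² + 144). Derivative: d/ds[s/(s² + 144)] = [(s² + 144) - s·2s]/(s² + 144)² = (144 - s²)/(s² + 144)². So L{t·cos(12t)} = -F'(s) = (s² - 144)/(s² + 144)². Then L{3·t·cos(12t)} = 3·(s² - 144)/(s² + 144)²

Final answer: 3·(s² - 144)/(s² + 144)²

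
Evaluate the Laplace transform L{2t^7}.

L{2t^7} = 2 · L{t^7} = 2 · 5040/s^8 = 10080/s^8

Final answer: 10080/s^8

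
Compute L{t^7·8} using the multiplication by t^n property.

L{8} = 8/s. d^1/ds^1[1/s] = -1/s². d^2/ds^2[1/s] = 2/s^3. d^3/ds^3[1/s] = -6/s^4. d^4/ds^4[1/s] = 24/s^5. d^5/ds^5[1/s] = -120/s^6. d^6/ds^6[1/s] = 720/s^7. d^7/ds^7[1/s] = -5040/s^8. So L{t^7} = (-1)^{7}·-5040/s^8 = 5040/s^8. Then L{t^7·8} = 8·5040/s^8 = 40320/s^8

Final answer: 40320/s^8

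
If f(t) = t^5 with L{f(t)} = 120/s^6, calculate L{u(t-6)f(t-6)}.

Time shift theorem: L{u(t-a)f(t-a)} = e^(-as)F(s). Here a=6, F(s) = 120/s^6, so L{u(t-6)f(t-6)} = e^(-6s)·120/s^6

Final answer: e^(-6s)·120/s^6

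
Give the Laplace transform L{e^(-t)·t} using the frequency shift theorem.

L{e^(at)·t^n} = n!/(s-a)^(n+1), so L{e^(-t)·t} = 1/(s+1)^2

Final answer: 1/(s+1)^2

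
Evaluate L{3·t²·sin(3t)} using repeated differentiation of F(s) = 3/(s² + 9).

F(s) = 3/(s² + 9). F'(s) = -6s/(s² + 9)². F''(s) = -6(9 - 3s²)/(s² + 9)³ = (18s² - 54)/(s² + 9)³. So L{t²·sin(3t)} = (-1)² F''(s) = (18s² - 54)/(s² + 9)³. Then L{3·t²·sin(3t)} = 3·(18s² - 54)/(s² + 9)³ = (54s² - 162)/(s² + 9)³

Final answer: (54s² - 162)/(s² + 9)³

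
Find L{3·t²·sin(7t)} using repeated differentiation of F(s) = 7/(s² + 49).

F(s) = 7/(s² + 49). F'(s) = -14s/(s² + 49)². F''(s) = -14(49 - 3s²)/(s² + 49)³ = (42s² - 686)/(s² + 49)³. So L{t²·sin(7t)} = (-1)² F''(s) = (42s² - 686)/(s² + 49)³. Then L{3·t²·sin(7t)} = 3·(42s² - 686)/(s² + 49)³ = (126s² - 2058)/(s² + 49)³

Final answer: (126s² - 2058)/(s² + 49)³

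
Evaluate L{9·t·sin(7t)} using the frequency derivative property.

L{sin(7t)} = 7/(s² + 49). By L{t·f(t)} = -F'(s): -d/ds[7/(s² + 49)] = -(7)·(-2s)/(s² + 49)² = 14s/(s² + 49)². Then L{9·t·sin(7t)} = 9·14s/(s² + 49)² = 126s/(s² + 49)²

Final answer: 126s/(s² + 49)²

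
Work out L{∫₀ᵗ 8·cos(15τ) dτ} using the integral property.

L{∫₀ᵗ f(τ)dτ} = F(s)/s with F(s) = 8s/(s² + 225), so the result is (8s/(s² + 225))/s = 8/(s² + 225)

Final answer: 8/(s² + 225)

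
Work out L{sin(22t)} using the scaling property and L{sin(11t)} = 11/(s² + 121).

Using L{f(at)} = (1/a)F(s/a) with a=2: L{sin(22t)} = (1/2) · 11/((s/2)² + 121) = (1/2) · 11·4/(s² + 484) = 22/(s² + 484)

Final answer: 22/(s² + 484)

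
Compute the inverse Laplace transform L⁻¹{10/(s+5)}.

L⁻¹{1/(s-a)} = e^(at), so L⁻¹{1/(s+5)} = e^(-5t), and L⁻¹{10/(s+5)} = 10·e^(-5t)

Final answer: 10·e^(-5t)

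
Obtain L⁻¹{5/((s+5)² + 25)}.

Form: b/((s-a)² + b²) → e^(at)sin(bt). With a=-5, b=5

Final answer: e^(-5t)·sin(5t)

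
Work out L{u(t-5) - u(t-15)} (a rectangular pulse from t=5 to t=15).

L{u(t-a)} = e^(-as)/s. L{u(t-5) - u(t-15)} = (e^(-5s) - e^(-15s))/s

Final answer: (e^(-5s) - e^(-15s))/s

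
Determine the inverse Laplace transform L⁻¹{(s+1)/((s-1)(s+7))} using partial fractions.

Using partial fractions, f(t) = (2e^t + 6e^(-7t))/8

Final answer: (2e^t + 6e^(-7t))/8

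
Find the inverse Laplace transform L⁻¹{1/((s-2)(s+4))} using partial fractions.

Decompose: A/(s-2) + B/(s+4). A = 1/6, B = -1/6. f(t) = (e^(2t) - e^(-4t))/6

Final answer: (e^(2t) - e^(-4t))/6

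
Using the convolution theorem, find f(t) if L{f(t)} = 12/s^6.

12/s^6 = (12/s)·(1/s^5) = L{12}·L{t^4/24}. By convolution, f(t) = 12*t^4/24 = ∫₀ᵗ 12·τ^4/24 dτ = 12·t^5/120

Final answer: 12·t^5/120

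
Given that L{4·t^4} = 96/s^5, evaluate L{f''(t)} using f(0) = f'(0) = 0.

L{f''(t)} = s²F(s) - sf(0) - f'(0) = s²·96/s^5 - 0 - 0 = 96/s^3

Final answer: 96/s^3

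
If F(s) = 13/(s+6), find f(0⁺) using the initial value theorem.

f(0⁺) = lim_{s→∞} s·13/(s+6) = lim_{s→∞} 13s/(s+6) = 13

Final answer: 13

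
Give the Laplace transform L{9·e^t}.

L{e^(at)} = 1/(s-a), so L{e^t} = 1/(s-1). Then L{9·e^t} = 9/(s-1)

Final answer: 9/(s-1)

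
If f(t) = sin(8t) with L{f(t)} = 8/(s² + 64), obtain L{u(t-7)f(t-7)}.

Time shift theorem: L{u(t-a)f(t-a)} = e^(-as)F(s). Here a=7, F(s) = 8/(s² + 64), so L{u(t-7)f(t-7)} = e^(-7s)·8/(s² + 64)

Final answer: e^(-7s)·8/(s² + 64)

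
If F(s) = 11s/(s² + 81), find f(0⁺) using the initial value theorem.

f(0⁺) = lim_{s→∞} s·11s/(s² + 81) = lim_{s→∞} 11s²/(s² + 81) = 11

Final answer: 11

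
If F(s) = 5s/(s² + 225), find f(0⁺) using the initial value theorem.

f(0⁺) = lim_{s→∞} s·5s/(s² + 225) = lim_{s→∞} 5s²/(s² + 225) = 5

Final answer: 5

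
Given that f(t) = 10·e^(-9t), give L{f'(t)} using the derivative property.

f(0) = 10, F(s) = 10/(s+9). L{f'(t)} = s·F(s) - f(0) = 10s/(s+9) - 10 = (10s - 10(s+9))/(s+9) = -90/(s+9)

Final answer: -90/(s+9)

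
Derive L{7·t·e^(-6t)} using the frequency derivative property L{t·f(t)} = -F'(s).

L{e^(-6t)} = 1/(s+6). By frequency derivative: L{t·e^(-6t)} = -d/ds[1/(s+6)] = -(-1)/(s+6)² = 1/(s+6)². Then L{7·t·e^(-6t)} = 7·1/(s+6)² = 7/(s+6)²

Final answer: 7/(s+6)²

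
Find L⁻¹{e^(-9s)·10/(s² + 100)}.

L⁻¹{10/(s² + 100)} = sin(10t). By the time shift theorem, L⁻¹{e^(-as)F(s)} = u(t-a)f(t-a) with a=9, so L⁻¹{e^(-9s)·10/(s² + 100)} = u(t-9)·sin(10(t-9))

Final answer: u(t-9)·sin(10(t-9))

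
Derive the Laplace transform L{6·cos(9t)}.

L{cos(ωt)} = s/(s² + ω²), so L{cos(9t)} = s/(s² + 81). Then L{6·cos(9t)} = 6·s/(s² + 81) = 6s/(s² + 81)

Final answer: 6s/(s² + 81)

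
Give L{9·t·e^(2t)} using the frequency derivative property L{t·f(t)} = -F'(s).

L{e^(2t)} = 1/(s-2). By frequency derivative: L{t·e^(2t)} = -d/ds[1/(s-2)] = -(-1)/(s-2)² = 1/(s-2)². Then L{9·t·e^(2t)} = 9·1/(s-2)² = 9/(s-2)²

Final answer: 9/(s-2)²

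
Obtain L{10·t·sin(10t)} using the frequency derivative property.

L{sin(10t)} = 10/(s² + 100). By L{t·f(t)} = -F'(s): -d/ds[10/(s² + 100)] = -(10)·(-2s)/(s² + 100)² = 20s/(s² + 100)². Then L{10·t·sin(10t)} = 10·20s/(s² + 100)² = 200s/(s² + 100)²

Final answer: 200s/(s² + 100)²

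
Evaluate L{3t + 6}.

L{3t + 6} = 3·L{t} + 6·L{1} = 3/s² + 6/s

Final answer: 3/s² + 6/s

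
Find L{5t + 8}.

L{5t + 8} = 5·L{t} + 8·L{1} = 5/s² + 8/s

Final answer: 5/s² + 8/s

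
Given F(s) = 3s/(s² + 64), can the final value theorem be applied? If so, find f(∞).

The final value theorem requires all poles of sF(s) in the left half-plane. sF(s) = 3s²/(s² + 64) has poles at s = ±8i (imaginary axis). Theorem does NOT apply (oscillatory system).

Final answer: Not applicable (oscillatory)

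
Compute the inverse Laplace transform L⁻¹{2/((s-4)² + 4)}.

Using frequency shift, L⁻¹{2/((s-4)² + 4)} = e^(4t)·sin(2t)

Final answer: e^(4t)·sin(2t)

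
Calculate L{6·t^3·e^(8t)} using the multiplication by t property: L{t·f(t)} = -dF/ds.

Using L{t^n·e^(at)} = n!/(s-a)^(n+1), L{t^3·e^(8t)} = 6/(s-8)^4, so L{6·t^3·e^(8t)} = 6·6/(s-8)^4 = 36/(s-8)^4

Final answer: 36/(s-8)^4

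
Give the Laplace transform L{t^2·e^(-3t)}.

L{t^n·e^(at)} = n!/(s-a)^(n+1), so L{t^2·e^(-3t)} = 2/(s+3)^3

Final answer: 2/(s+3)^3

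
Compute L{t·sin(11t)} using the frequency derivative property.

L{sin(11t)} = 11/(s² + 121). By L{t·f(t)} = -F'(s): -d/ds[11/(s² + 121)] = -(11)·(-2s)/(s² + 121)² = 22s/(s² + 121)²

Final answer: 22s/(s² + 121)²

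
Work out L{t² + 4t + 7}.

L{t² + 4t + 7} = 2/s³ + 4/s² + 7/s = 2/s³ + 4/s² + 7/s

Final answer: 2/s³ + 4/s² + 7/s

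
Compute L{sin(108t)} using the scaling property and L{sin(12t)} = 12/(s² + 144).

Using L{f(at)} = (1/a)F(s/a) with a=9: L{sin(108t)} = (1/9) · 12/((s/9)² + 144) = (1/9) · 12·81/(s² + 11664) = 108/(s² + 11664)

Final answer: 108/(s² + 11664)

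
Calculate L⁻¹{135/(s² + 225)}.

This is the form c·a/(s² + a²) with a = 15, c = 9. L⁻¹ = 9·sin(15t)

Final answer: 9·sin(15t)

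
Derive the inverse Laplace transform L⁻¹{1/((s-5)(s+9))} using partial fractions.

Decompose: A/(s-5) + B/(s+9). A = 1/14, B = -1/14. f(t) = (e^(5t) - e^(-9t))/14

Final answer: (e^(5t) - e^(-9t))/14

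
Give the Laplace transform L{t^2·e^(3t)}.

L{t^n·e^(at)} = n!/(s-a)^(n+1), so L{t^2·e^(3t)} = 2/(s-3)^3

Final answer: 2/(s-3)^3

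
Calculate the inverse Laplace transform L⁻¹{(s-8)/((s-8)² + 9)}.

Using frequency shift, L⁻¹{(s-8)/((s-8)² + 9)} = e^(8t)·cos(3t)

Final answer: e^(8t)·cos(3t)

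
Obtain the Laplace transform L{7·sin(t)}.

L{sin(ωt)} = ω/(s² + ω²), so L{sin(t)} = 1/(s² + 1). Then L{7·sin(t)} = 7·1/(s² + 1) = 7/(s² + 1)

Final answer: 7/(s² + 1)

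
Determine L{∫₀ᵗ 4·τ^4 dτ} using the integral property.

L{∫₀ᵗ f(τ)dτ} = F(s)/s with f(t) = 4t^4. F(s) = 96/s^5, so L{∫₀ᵗ 4·τ^4 dτ} = (96/s^5)/s = 96/s^6. (Check: ∫₀ᵗ 4·τ^4 dτ = 4t^5/5.)

Final answer: 96/s^6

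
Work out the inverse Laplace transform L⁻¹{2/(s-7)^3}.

L⁻¹{n!/(s-a)^(n+1)} = t^n·e^(at) with n=2, a=7. So L⁻¹{2/(s-7)^3} = t^2·e^(7t)

Final answer: t^2·e^(7t)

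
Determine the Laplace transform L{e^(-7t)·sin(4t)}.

L{e^(at)·sin(ωt)} = ω/((s-a)² + ω²), so L{e^(-7t)·sin(4t)} = 4/((s+7)² + 16)

Final answer: 4/((s+7)² + 16)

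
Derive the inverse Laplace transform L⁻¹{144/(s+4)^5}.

L⁻¹{n!/(s-a)^(n+1)} = t^n·e^(at) with n=4, a=-4. So L⁻¹{24/(s+4)^5} = t^4·e^(-4t), and L⁻¹{144/(s+4)^5} = (144/24)·t^4·e^(-4t) = 6·t^4·e^(-4t)

Final answer: 6·t^4·e^(-4t)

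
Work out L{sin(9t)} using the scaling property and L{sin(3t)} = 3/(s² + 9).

Using L{f(at)} = (1/a)F(s/a) with a=3: L{sin(9t)} = (1/3) · 3/((s/3)² + 9) = (1/3) · 3·9/(s² + 81) = 9/(s² + 81)

Final answer: 9/(s² + 81)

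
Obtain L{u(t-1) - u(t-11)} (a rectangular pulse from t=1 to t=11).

L{u(t-a)} = e^(-as)/s. L{u(t-1) - u(t-11)} = (e^(-s) - e^(-11s))/s

Final answer: (e^(-s) - e^(-11s))/s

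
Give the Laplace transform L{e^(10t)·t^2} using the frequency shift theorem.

L{e^(at)·t^n} = n!/(s-a)^(n+1), so L{e^(10t)·t^2} = 2/(s-10)^3

Final answer: 2/(s-10)^3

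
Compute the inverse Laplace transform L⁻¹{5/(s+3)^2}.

L⁻¹{n!/(s-a)^(n+1)} = t^n·e^(at) with n=1, a=-3. So L⁻¹{1/(s+3)^2} = t·e^(-3t), and L⁻¹{5/(s+3)^2} = (5/1)·t·e^(-3t) = 5·t·e^(-3t)

Final answer: 5·t·e^(-3t)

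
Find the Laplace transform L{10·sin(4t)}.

L{sin(ωt)} = ω/(s² + ω²), so L{sin(4t)} = 4/(s² + 16). Then L{10·sin(4t)} = 10·4/(s² + 16) = 40/(s² + 16)

Final answer: 40/(s² + 16)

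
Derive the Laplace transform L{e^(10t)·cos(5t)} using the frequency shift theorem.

Frequency shift: L{e^(at)f(t)} = F(s-a). L{e^(10t)·cos(5t)} = (s-10)/((s-10)² + 25)

Final answer: (s-10)/((s-10)² + 25)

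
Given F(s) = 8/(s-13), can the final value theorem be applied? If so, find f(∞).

sF(s) = 8s/(s-13) has a pole at s = 13 in the right half-plane. Theorem does NOT apply (unstable system; f(t) = 8·e^(13t) grows without bound).

Final answer: Not applicable (unstable)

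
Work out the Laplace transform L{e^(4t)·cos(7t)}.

L{e^(at)·cos(ωt)} = (s-a)/((s-a)² + ω²), so L{e^(4t)·cos(7t)} = (s-4)/((s-4)² + 49)

Final answer: (s-4)/((s-4)² + 49)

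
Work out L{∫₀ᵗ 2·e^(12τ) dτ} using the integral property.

L{∫₀ᵗ f(τ)dτ} = F(s)/s with F(s) = 2/(s-12), so L{∫₀ᵗ 2·e^(12τ) dτ} = 2/(s(s-12))

Final answer: 2/(s(s-12))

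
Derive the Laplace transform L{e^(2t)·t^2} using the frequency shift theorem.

L{e^(at)·t^n} = n!/(s-a)^(n+1), so L{e^(2t)·t^2} = 2/(s-2)^3

Final answer: 2/(s-2)^3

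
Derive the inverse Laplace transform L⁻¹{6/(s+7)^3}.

L⁻¹{n!/(s-a)^(n+1)} = t^n·e^(at) with n=2, a=-7. So L⁻¹{2/(s+7)^3} = t^2·e^(-7t), and L⁻¹{6/(s+7)^3} = (6/2)·t^2·e^(-7t) = 3·t^2·e^(-7t)

Final answer: 3·t^2·e^(-7t)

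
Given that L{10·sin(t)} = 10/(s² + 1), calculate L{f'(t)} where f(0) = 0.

L{f'(t)} = s·F(s) - f(0) = s·10/(s² + 1) - 0 = 10s/(s² + 1)

Final answer: 10s/(s² + 1)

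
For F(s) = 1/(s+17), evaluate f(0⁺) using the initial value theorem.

f(0⁺) = lim_{s→∞} s·1/(s+17) = lim_{s→∞} s/(s+17) = 1

Final answer: 1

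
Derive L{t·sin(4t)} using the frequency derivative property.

L{sin(4t)} = 4/(s² + 16). By L{t·f(t)} = -F'(s): -d/ds[4/(s² + 16)] = -(4)·(-2s)/(s² + 16)² = 8s/(s² + 16)²

Final answer: 8s/(s² + 16)²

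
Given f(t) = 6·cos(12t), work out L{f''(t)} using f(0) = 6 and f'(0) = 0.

F(s) = 6s/(s² + 144). L{f''(t)} = s²F(s) - sf(0) - f'(0) = 6s³/(s² + 144) - 6s = (6s³ - 6s(s² + 144))/(s² + 144) = -864s/(s² + 144)

Final answer: -864s/(s² + 144)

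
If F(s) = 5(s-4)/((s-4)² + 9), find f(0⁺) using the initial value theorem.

f(0⁺) = lim_{s→∞} sF(s) = lim_{s→∞} 5s(s-4)/((s-4)² + 9) = 5

Final answer: 5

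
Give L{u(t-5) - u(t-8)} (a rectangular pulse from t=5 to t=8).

L{u(t-a)} = e^(-as)/s. L{u(t-5) - u(t-8)} = (e^(-5s) - e^(-8s))/s

Final answer: (e^(-5s) - e^(-8s))/s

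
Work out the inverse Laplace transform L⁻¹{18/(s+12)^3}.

L⁻¹{n!/(s-a)^(n+1)} = t^n·e^(at) with n=2, a=-12. So L⁻¹{2/(s+12)^3} = t^2·e^(-12t), and L⁻¹{18/(s+12)^3} = (18/2)·t^2·e^(-12t) = 9·t^2·e^(-12t)

Final answer: 9·t^2·e^(-12t)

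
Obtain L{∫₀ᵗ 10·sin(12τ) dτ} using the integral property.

L{∫₀ᵗ f(τ)dτ} = F(s)/s with F(s) = 120/(s² + 144), so the result is (120/(s² + 144))/s = 120/(s(s² + 144))

Final answer: 120/(s(s² + 144))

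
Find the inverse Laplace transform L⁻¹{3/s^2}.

L⁻¹{n!/s^(n+1)} = t^n with n=1. So L⁻¹{1/s^2} = t, and L⁻¹{3/s^2} = (3/1)·t = 3·t

Final answer: 3·t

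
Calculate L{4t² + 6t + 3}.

L{4t² + 6t + 3} = 4·2/s³ + 6/s² + 3/s = 8/s³ + 6/s² + 3/s

Final answer: 8/s³ + 6/s² + 3/s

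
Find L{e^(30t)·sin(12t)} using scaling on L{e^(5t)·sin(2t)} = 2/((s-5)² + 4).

Scaling with a=6: L{e^(30t)·sin(12t)} = (1/6) · 2/((s/6-5)² + 4). Simplifying: 12/((s-30)² + 144)

Final answer: 12/((s-30)² + 144)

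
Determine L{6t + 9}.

L{6t + 9} = 6·L{t} + 9·L{1} = 6/s² + 9/s

Final answer: 6/s² + 9/s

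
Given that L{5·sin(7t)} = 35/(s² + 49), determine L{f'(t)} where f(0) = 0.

L{f'(t)} = s·F(s) - f(0) = s·35/(s² + 49) - 0 = 35s/(s² + 49)

Final answer: 35s/(s² + 49)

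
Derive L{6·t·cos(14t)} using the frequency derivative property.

L{cos(14t)} = s/(s² + 196). Derivative: d/ds[s/(s² + 196)] = [(s² + 196) - s·2s]/(s² + 196)² = (196 - s²)/(s² + 196)². So L{t·cos(14t)} = -F'(s) = (s² - 196)/(s² + 196)². Then L{6·t·cos(14t)} = 6·(s² - 196)/(s² + 196)²

Final answer: 6·(s² - 196)/(s² + 196)²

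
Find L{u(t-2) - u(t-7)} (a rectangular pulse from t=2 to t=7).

L{u(t-a)} = e^(-as)/s. L{u(t-2) - u(t-7)} = (e^(-2s) - e^(-7s))/s

Final answer: (e^(-2s) - e^(-7s))/s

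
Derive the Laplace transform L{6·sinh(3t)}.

L{sinh(ωt)} = ω/(s² - ω²), so L{sinh(3t)} = 3/(s² - 9). Then L{6·sinh(3t)} = 6·3/(s² - 9) = 18/(s² - 9)

Final answer: 18/(s² - 9)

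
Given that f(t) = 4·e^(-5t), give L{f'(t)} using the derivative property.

f(0) = 4, F(s) = 4/(s+5). L{f'(t)} = s·F(s) - f(0) = 4s/(s+5) - 4 = (4s - 4(s+5))/(s+5) = -20/(s+5)

Final answer: -20/(s+5)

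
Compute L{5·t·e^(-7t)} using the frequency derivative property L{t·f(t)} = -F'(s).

L{e^(-7t)} = 1/(s+7). By frequency derivative: L{t·e^(-7t)} = -d/ds[1/(s+7)] = -(-1)/(s+7)² = 1/(s+7)². Then L{5·t·e^(-7t)} = 5·1/(s+7)² = 5/(s+7)²

Final answer: 5/(s+7)²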